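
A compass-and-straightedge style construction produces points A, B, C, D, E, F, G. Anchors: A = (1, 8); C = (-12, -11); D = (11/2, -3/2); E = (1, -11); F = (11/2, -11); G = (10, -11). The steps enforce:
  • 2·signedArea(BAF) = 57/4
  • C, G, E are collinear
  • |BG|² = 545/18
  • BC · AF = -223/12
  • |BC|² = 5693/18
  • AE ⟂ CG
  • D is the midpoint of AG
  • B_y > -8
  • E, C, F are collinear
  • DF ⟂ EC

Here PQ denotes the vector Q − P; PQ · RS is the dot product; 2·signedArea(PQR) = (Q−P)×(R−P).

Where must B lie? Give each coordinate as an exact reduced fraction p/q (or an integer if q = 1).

B = (11/2, -47/6)

1. B_x = 11/2  [2·signedArea(BAF) = 57/4 ∩ BC · AF = -223/12]
2. B_y = -47/6  [2·signedArea(BAF) = 57/4 ∩ BC · AF = -223/12]
   → B = (11/2, -47/6)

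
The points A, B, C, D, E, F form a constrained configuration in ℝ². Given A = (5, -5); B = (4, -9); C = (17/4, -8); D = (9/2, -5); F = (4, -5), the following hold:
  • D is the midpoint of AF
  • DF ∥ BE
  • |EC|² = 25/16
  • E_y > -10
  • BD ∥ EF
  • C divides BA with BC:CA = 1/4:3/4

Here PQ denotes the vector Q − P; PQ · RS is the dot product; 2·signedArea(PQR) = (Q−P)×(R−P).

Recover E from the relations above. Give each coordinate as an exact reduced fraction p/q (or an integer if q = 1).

E = (7/2, -9)

1. E_x = 7/2  [BD ∥ EF ∩ DF ∥ BE]
2. E_y = -9  [BD ∥ EF ∩ DF ∥ BE]
   → E = (7/2, -9)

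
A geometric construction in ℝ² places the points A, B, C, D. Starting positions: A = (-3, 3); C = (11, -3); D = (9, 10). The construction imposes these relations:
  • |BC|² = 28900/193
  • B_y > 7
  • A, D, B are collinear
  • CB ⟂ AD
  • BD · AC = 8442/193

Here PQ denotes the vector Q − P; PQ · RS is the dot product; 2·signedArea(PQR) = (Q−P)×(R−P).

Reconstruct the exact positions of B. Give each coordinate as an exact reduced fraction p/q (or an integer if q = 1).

B = (933/193, 1461/193)

1. B_x = 933/193  [A, D, B are collinear ∩ CB ⟂ AD]
2. B_y = 1461/193  [A, D, B are collinear ∩ CB ⟂ AD]
   → B = (933/193, 1461/193)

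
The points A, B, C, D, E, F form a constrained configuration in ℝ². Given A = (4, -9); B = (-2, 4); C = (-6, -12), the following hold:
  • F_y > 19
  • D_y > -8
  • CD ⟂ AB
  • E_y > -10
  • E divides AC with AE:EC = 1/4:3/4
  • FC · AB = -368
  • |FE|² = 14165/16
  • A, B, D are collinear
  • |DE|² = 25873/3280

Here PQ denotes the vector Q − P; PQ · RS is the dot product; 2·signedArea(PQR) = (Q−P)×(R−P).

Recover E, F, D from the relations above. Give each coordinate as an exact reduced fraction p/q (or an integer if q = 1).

D = (694/205, -1572/205)
E = (3/2, -39/4)
F = (2, 20)

1. E_x = 3/2  [E divides AC with AE:EC = 1/4:3/4]
2. E_y = -39/4  [E divides AC with AE:EC = 1/4:3/4]
   → E = (3/2, -39/4)
3. F_x = 2  [line 6·x + -13·y + 248 = 0 ∩ |FE|² = 14165/16]
4. F_y = 20  [line 6·x + -13·y + 248 = 0 ∩ |FE|² = 14165/16]
   → F = (2, 20)
5. D_x = 694/205  [A, B, D are collinear ∩ CD ⟂ AB]
6. D_y = -1572/205  [A, B, D are collinear ∩ CD ⟂ AB]
   → D = (694/205, -1572/205)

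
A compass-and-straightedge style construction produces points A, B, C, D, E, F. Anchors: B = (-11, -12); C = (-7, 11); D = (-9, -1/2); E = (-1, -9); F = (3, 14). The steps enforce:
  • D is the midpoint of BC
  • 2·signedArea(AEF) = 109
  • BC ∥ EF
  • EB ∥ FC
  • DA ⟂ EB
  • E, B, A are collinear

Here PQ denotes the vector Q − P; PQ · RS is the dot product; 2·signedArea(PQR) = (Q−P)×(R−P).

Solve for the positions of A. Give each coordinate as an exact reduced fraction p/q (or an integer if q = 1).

1. A_x = -6  [E, B, A are collinear ∩ DA ⟂ EB]
2. A_y = -21/2  [E, B, A are collinear ∩ DA ⟂ EB]
   → A = (-6, -21/2)

A = (-6, -21/2)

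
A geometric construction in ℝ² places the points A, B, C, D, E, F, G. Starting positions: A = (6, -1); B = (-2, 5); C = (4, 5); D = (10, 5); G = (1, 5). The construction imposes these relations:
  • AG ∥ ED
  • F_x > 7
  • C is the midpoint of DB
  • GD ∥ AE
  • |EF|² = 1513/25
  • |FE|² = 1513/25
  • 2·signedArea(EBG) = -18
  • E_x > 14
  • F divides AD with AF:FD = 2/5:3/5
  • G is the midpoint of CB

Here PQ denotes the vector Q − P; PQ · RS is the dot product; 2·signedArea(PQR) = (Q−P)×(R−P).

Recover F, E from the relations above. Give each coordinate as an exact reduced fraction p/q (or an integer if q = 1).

1. F_x = 38/5  [F divides AD with AF:FD = 2/5:3/5]
2. F_y = 7/5  [F divides AD with AF:FD = 2/5:3/5]
   → F = (38/5, 7/5)
3. E_x = 15  [AG ∥ ED ∩ GD ∥ AE]
4. E_y = -1  [AG ∥ ED ∩ GD ∥ AE]
   → E = (15, -1)

E = (15, -1)
F = (38/5, 7/5)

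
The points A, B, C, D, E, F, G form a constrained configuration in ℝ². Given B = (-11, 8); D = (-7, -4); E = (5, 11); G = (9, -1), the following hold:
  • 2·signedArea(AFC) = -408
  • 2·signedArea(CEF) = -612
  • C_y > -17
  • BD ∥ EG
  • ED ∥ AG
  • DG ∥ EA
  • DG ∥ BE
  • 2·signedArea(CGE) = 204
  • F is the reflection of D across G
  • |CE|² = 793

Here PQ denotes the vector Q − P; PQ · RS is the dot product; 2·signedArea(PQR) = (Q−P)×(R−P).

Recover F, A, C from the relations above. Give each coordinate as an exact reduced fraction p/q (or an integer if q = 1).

A = (21, 14)
C = (-3, -16)
F = (25, 2)

1. F_x = 25  [F is the reflection of D across G]
2. F_y = 2  [F is the reflection of D across G]
   → F = (25, 2)
3. A_x = 21  [ED ∥ AG ∩ DG ∥ EA]
4. A_y = 14  [ED ∥ AG ∩ DG ∥ EA]
   → A = (21, 14)
5. C_x = -3  [2·signedArea(CGE) = 204 ∩ 2·signedArea(CEF) = -612]
6. C_y = -16  [2·signedArea(CGE) = 204 ∩ 2·signedArea(CEF) = -612]
   → C = (-3, -16)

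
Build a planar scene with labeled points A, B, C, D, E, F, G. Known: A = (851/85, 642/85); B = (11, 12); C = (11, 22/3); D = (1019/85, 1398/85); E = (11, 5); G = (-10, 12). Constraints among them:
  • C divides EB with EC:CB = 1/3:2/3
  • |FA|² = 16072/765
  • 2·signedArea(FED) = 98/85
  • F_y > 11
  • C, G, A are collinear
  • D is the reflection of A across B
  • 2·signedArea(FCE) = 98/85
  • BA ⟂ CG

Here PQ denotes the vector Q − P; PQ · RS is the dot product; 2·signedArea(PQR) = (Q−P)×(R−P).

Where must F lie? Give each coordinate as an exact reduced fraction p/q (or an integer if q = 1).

1. F_x = 977/85  [2·signedArea(FED) = 98/85 ∩ 2·signedArea(FCE) = 98/85]
2. F_y = 3032/255  [2·signedArea(FED) = 98/85 ∩ 2·signedArea(FCE) = 98/85]
   → F = (977/85, 3032/255)

F = (977/85, 3032/255)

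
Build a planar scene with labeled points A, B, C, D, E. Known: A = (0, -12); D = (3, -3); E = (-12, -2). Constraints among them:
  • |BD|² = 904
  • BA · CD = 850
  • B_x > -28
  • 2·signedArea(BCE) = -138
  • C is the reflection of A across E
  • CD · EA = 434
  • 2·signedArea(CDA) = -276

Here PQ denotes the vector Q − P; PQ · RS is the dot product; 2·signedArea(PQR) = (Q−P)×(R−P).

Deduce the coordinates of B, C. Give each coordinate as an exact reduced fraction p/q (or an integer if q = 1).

B = (-27, -1)
C = (-24, 8)

1. C_x = -24  [C is the reflection of A across E]
2. C_y = 8  [C is the reflection of A across E]
   → C = (-24, 8)
3. B_x = -27  [BA · CD = 850 ∩ 2·signedArea(BCE) = -138]
4. B_y = -1  [BA · CD = 850 ∩ 2·signedArea(BCE) = -138]
   → B = (-27, -1)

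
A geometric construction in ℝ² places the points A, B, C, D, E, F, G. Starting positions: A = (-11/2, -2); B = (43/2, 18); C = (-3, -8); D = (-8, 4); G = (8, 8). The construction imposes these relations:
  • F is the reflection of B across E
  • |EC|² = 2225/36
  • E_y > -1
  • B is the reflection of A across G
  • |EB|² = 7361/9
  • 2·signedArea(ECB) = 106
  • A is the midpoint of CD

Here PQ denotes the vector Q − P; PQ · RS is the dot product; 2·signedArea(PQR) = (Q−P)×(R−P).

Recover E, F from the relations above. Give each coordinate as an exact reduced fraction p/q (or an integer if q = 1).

E = (-1/6, -2/3)
F = (-131/6, -58/3)

1. E_x = -1/6  [line -26·x + 49/2·y + 12 = 0 ∩ |EC|² = 2225/36]
2. E_y = -2/3  [line -26·x + 49/2·y + 12 = 0 ∩ |EC|² = 2225/36]
   → E = (-1/6, -2/3)
3. F_x = -131/6  [F is the reflection of B across E]
4. F_y = -58/3  [F is the reflection of B across E]
   → F = (-131/6, -58/3)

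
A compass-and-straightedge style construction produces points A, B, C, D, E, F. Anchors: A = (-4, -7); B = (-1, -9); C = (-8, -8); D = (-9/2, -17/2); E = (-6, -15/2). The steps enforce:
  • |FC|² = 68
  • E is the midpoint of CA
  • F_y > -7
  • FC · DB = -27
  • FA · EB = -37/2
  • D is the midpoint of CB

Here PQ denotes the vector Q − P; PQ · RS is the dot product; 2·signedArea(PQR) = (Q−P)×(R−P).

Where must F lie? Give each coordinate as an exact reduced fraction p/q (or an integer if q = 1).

F = (0, -6)

1. F_x = 0  [FC · DB = -27 ∩ FA · EB = -37/2]
2. F_y = -6  [FC · DB = -27 ∩ FA · EB = -37/2]
   → F = (0, -6)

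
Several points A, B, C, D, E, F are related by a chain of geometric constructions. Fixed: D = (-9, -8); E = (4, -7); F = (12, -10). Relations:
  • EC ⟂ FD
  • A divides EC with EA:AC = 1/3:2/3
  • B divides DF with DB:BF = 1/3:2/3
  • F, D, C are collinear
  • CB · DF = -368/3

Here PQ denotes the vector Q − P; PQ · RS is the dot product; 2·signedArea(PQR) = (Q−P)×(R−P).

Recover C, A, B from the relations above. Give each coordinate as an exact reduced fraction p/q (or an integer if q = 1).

1. C_x = 1686/445  [F, D, C are collinear ∩ EC ⟂ FD]
2. C_y = -4102/445  [F, D, C are collinear ∩ EC ⟂ FD]
   → C = (1686/445, -4102/445)
3. A_x = 5246/1335  [A divides EC with EA:AC = 1/3:2/3]
4. A_y = -3444/445  [A divides EC with EA:AC = 1/3:2/3]
   → A = (5246/1335, -3444/445)
5. B_x = -2  [B divides DF with DB:BF = 1/3:2/3]
6. B_y = -26/3  [B divides DF with DB:BF = 1/3:2/3]
   → B = (-2, -26/3)

A = (5246/1335, -3444/445)
B = (-2, -26/3)
C = (1686/445, -4102/445)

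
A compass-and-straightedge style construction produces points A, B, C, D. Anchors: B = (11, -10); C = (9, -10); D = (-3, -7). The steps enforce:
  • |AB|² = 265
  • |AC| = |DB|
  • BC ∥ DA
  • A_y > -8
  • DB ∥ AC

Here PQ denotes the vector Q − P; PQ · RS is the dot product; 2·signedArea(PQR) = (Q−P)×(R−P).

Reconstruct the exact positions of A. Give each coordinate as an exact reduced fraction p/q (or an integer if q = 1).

1. A_x = -5  [DB ∥ AC ∩ BC ∥ DA]
2. A_y = -7  [DB ∥ AC ∩ BC ∥ DA]
   → A = (-5, -7)

A = (-5, -7)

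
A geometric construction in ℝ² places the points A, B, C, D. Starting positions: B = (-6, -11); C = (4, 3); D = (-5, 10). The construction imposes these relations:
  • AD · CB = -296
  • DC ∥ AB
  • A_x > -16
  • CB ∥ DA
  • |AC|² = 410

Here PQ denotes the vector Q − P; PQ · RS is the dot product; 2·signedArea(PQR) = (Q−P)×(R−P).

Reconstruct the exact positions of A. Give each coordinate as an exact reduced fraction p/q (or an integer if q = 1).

1. A_x = -15  [DC ∥ AB ∩ CB ∥ DA]
2. A_y = -4  [DC ∥ AB ∩ CB ∥ DA]
   → A = (-15, -4)

A = (-15, -4)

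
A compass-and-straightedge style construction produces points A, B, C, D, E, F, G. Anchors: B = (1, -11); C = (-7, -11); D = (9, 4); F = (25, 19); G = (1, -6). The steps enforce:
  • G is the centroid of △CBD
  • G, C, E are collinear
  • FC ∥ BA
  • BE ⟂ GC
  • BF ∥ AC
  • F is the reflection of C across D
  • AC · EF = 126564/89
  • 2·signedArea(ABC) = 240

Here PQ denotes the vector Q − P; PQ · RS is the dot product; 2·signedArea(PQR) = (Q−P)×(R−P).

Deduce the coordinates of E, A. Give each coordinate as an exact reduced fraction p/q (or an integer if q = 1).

A = (-31, -41)
E = (-111/89, -659/89)

1. E_x = -111/89  [G, C, E are collinear ∩ BE ⟂ GC]
2. E_y = -659/89  [G, C, E are collinear ∩ BE ⟂ GC]
   → E = (-111/89, -659/89)
3. A_x = -31  [BF ∥ AC ∩ FC ∥ BA]
4. A_y = -41  [BF ∥ AC ∩ FC ∥ BA]
   → A = (-31, -41)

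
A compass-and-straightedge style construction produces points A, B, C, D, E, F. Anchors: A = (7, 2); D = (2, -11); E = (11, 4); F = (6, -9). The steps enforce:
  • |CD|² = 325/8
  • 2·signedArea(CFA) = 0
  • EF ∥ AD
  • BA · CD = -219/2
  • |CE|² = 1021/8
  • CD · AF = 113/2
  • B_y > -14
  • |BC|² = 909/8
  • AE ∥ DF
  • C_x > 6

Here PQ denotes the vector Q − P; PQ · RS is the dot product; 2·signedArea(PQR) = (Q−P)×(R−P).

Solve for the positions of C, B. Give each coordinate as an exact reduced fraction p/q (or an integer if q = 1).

1. C_x = 25/4  [2·signedArea(CFA) = 0 ∩ CD · AF = 113/2]
2. C_y = -25/4  [2·signedArea(CFA) = 0 ∩ CD · AF = 113/2]
   → C = (25/4, -25/4)
3. B_x = -2  [line 17/4·x + 19/4·y + 281/4 = 0 ∩ |BC|² = 909/8]
4. B_y = -13  [line 17/4·x + 19/4·y + 281/4 = 0 ∩ |BC|² = 909/8]
   → B = (-2, -13)

B = (-2, -13)
C = (25/4, -25/4)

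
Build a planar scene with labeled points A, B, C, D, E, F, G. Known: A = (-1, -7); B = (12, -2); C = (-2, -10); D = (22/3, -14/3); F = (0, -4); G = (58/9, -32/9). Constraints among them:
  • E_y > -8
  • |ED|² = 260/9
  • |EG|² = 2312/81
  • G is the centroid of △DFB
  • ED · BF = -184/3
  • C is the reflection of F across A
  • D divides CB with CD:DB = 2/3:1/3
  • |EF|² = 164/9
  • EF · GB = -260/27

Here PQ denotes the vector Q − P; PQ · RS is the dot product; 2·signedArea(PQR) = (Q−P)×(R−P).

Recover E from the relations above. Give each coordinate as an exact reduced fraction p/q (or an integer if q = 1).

E = (8/3, -22/3)

1. E_x = 8/3  [ED · BF = -184/3 ∩ EF · GB = -260/27]
2. E_y = -22/3  [ED · BF = -184/3 ∩ EF · GB = -260/27]
   → E = (8/3, -22/3)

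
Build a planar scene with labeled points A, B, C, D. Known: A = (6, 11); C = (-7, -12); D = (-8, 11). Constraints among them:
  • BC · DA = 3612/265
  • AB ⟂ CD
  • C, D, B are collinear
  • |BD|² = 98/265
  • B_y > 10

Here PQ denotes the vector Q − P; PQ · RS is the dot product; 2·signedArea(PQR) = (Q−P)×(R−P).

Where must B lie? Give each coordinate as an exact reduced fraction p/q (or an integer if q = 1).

B = (-2113/265, 2754/265)

1. B_x = -2113/265  [C, D, B are collinear ∩ AB ⟂ CD]
2. B_y = 2754/265  [C, D, B are collinear ∩ AB ⟂ CD]
   → B = (-2113/265, 2754/265)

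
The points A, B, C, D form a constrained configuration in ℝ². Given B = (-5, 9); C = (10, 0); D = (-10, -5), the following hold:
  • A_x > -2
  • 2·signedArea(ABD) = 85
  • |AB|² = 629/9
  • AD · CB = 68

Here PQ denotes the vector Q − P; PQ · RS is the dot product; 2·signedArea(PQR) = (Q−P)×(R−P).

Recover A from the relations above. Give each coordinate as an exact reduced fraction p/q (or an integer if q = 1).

1. A_x = -5/3  [AD · CB = 68 ∩ 2·signedArea(ABD) = 85]
2. A_y = 4/3  [AD · CB = 68 ∩ 2·signedArea(ABD) = 85]
   → A = (-5/3, 4/3)

A = (-5/3, 4/3)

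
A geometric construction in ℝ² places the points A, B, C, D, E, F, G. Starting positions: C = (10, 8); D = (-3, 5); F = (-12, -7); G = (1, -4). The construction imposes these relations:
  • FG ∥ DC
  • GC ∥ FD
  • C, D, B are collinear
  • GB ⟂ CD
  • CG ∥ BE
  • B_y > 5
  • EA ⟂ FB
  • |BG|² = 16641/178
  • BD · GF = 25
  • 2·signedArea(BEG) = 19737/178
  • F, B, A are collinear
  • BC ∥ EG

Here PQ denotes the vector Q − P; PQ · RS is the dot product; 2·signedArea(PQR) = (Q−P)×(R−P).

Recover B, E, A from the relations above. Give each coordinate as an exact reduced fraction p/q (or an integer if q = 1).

1. B_x = -209/178  [C, D, B are collinear ∩ GB ⟂ CD]
2. B_y = 965/178  [C, D, B are collinear ∩ GB ⟂ CD]
   → B = (-209/178, 965/178)
3. E_x = -1811/178  [BC ∥ EG ∩ CG ∥ BE]
4. E_y = -1171/178  [BC ∥ EG ∩ CG ∥ BE]
   → E = (-1811/178, -1171/178)
5. A_x = -21269/1933  [F, B, A are collinear ∩ EA ⟂ FB]
6. A_y = -11320/1933  [F, B, A are collinear ∩ EA ⟂ FB]
   → A = (-21269/1933, -11320/1933)

A = (-21269/1933, -11320/1933)
B = (-209/178, 965/178)
E = (-1811/178, -1171/178)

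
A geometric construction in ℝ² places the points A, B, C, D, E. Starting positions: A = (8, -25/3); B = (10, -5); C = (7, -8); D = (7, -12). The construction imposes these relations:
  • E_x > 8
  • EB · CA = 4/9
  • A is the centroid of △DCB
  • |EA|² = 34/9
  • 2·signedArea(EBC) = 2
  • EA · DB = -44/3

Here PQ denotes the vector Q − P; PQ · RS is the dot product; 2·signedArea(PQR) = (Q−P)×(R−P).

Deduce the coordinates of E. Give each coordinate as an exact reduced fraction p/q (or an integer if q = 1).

E = (9, -20/3)

1. E_x = 9  [2·signedArea(EBC) = 2 ∩ EA · DB = -44/3]
2. E_y = -20/3  [2·signedArea(EBC) = 2 ∩ EA · DB = -44/3]
   → E = (9, -20/3)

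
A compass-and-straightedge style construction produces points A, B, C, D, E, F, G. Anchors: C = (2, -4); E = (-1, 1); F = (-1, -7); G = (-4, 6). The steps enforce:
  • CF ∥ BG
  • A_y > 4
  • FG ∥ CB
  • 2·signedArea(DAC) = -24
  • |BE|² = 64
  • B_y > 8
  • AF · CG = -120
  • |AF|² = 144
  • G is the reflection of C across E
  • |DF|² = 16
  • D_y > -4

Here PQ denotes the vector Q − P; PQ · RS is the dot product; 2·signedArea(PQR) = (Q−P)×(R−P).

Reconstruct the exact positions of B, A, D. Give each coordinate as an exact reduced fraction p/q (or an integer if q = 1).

1. B_x = -1  [CF ∥ BG ∩ FG ∥ CB]
2. B_y = 9  [CF ∥ BG ∩ FG ∥ CB]
   → B = (-1, 9)
3. A_x = -1  [line 6·x + -10·y + 56 = 0 ∩ |AF|² = 144]
4. A_y = 5  [line 6·x + -10·y + 56 = 0 ∩ |AF|² = 144]
   → A = (-1, 5)
5. D_x = -1  [line 9·x + 3·y + 18 = 0 ∩ |DF|² = 16]
6. D_y = -3  [line 9·x + 3·y + 18 = 0 ∩ |DF|² = 16]
   → D = (-1, -3)

A = (-1, 5)
B = (-1, 9)
D = (-1, -3)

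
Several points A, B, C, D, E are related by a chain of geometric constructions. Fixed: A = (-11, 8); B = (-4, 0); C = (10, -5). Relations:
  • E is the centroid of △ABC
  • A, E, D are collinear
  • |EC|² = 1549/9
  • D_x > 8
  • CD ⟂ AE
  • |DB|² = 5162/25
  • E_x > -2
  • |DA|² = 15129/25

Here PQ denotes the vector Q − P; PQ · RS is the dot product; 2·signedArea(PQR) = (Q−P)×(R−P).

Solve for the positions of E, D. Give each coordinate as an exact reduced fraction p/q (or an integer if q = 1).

D = (217/25, -169/25)
E = (-5/3, 1)

1. E_x = -5/3  [E is the centroid of △ABC]
2. E_y = 1  [E is the centroid of △ABC]
   → E = (-5/3, 1)
3. D_x = 217/25  [A, E, D are collinear ∩ CD ⟂ AE]
4. D_y = -169/25  [A, E, D are collinear ∩ CD ⟂ AE]
   → D = (217/25, -169/25)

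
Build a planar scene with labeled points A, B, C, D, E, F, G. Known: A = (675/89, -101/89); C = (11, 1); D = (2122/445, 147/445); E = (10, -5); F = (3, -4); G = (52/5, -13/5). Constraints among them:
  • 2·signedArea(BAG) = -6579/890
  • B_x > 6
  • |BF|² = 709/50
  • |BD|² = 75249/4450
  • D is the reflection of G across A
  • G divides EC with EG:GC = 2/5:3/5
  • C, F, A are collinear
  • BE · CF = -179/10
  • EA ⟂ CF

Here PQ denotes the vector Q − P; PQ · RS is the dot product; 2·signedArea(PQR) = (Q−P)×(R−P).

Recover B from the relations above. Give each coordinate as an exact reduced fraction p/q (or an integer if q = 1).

B = (67/10, -33/10)

1. B_x = 67/10  [BE · CF = -179/10 ∩ 2·signedArea(BAG) = -6579/890]
2. B_y = -33/10  [BE · CF = -179/10 ∩ 2·signedArea(BAG) = -6579/890]
   → B = (67/10, -33/10)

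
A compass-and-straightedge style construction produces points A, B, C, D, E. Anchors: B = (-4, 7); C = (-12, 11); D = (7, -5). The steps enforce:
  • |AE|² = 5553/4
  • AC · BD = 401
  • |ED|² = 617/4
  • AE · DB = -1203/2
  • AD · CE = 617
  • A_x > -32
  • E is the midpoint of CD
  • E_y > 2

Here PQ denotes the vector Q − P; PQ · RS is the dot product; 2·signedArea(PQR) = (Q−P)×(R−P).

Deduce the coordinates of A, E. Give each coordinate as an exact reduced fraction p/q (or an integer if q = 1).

1. E_x = -5/2  [E is the midpoint of CD]
2. E_y = 3  [E is the midpoint of CD]
   → E = (-5/2, 3)
3. A_x = -31  [AC · BD = 401 ∩ AD · CE = 617]
4. A_y = 27  [AC · BD = 401 ∩ AD · CE = 617]
   → A = (-31, 27)

A = (-31, 27)
E = (-5/2, 3)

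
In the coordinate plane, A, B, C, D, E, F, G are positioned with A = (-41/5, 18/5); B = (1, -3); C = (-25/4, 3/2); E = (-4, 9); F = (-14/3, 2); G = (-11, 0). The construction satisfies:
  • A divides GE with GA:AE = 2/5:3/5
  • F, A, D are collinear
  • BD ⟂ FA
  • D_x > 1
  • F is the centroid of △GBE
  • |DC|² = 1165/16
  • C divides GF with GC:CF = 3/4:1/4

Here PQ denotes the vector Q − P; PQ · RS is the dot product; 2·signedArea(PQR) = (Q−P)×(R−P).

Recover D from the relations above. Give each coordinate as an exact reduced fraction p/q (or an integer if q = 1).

D = (6481/3385, -3318/3385)

1. D_x = 6481/3385  [F, A, D are collinear ∩ BD ⟂ FA]
2. D_y = -3318/3385  [F, A, D are collinear ∩ BD ⟂ FA]
   → D = (6481/3385, -3318/3385)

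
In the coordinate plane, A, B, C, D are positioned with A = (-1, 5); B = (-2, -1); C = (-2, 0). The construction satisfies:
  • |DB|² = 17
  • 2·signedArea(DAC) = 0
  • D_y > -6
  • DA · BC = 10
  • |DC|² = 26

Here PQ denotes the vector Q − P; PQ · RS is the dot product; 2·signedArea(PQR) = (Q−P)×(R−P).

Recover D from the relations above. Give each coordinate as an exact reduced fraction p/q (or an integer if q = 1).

1. D_x = -3  [2·signedArea(DAC) = 0 ∩ DA · BC = 10]
2. D_y = -5  [2·signedArea(DAC) = 0 ∩ DA · BC = 10]
   → D = (-3, -5)

D = (-3, -5)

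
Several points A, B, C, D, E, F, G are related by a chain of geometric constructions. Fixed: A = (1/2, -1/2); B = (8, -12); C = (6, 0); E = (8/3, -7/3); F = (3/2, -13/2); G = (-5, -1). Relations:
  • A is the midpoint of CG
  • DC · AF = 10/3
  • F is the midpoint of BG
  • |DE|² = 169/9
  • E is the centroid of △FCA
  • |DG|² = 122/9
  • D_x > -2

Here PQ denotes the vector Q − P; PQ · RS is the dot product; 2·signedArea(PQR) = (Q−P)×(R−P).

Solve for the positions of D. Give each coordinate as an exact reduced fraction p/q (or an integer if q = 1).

1. D_x = -4/3  [line -1·x + 6·y + 8/3 = 0 ∩ |DG|² = 122/9]
2. D_y = -2/3  [line -1·x + 6·y + 8/3 = 0 ∩ |DG|² = 122/9]
   → D = (-4/3, -2/3)

D = (-4/3, -2/3)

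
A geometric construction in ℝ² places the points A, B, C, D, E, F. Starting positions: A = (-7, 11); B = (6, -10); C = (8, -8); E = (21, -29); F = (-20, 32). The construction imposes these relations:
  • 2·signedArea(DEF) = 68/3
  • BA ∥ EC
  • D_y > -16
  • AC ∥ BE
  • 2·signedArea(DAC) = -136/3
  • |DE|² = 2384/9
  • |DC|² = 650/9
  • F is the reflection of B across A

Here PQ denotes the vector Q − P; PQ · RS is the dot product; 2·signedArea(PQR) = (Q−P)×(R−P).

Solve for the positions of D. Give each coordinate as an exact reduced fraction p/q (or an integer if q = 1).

1. D_x = 35/3  [2·signedArea(DAC) = -136/3 ∩ 2·signedArea(DEF) = 68/3]
2. D_y = -47/3  [2·signedArea(DAC) = -136/3 ∩ 2·signedArea(DEF) = 68/3]
   → D = (35/3, -47/3)

D = (35/3, -47/3)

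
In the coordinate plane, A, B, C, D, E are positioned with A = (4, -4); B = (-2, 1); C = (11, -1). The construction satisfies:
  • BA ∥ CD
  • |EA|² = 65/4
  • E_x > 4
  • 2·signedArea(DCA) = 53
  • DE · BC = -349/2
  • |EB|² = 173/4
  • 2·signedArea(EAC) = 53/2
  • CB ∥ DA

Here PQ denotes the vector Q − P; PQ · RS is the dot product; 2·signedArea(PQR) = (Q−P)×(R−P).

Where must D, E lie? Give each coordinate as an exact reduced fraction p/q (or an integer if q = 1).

D = (17, -6)
E = (9/2, 0)

1. D_x = 17  [CB ∥ DA ∩ BA ∥ CD]
2. D_y = -6  [CB ∥ DA ∩ BA ∥ CD]
   → D = (17, -6)
3. E_x = 9/2  [2·signedArea(EAC) = 53/2 ∩ DE · BC = -349/2]
4. E_y = 0  [2·signedArea(EAC) = 53/2 ∩ DE · BC = -349/2]
   → E = (9/2, 0)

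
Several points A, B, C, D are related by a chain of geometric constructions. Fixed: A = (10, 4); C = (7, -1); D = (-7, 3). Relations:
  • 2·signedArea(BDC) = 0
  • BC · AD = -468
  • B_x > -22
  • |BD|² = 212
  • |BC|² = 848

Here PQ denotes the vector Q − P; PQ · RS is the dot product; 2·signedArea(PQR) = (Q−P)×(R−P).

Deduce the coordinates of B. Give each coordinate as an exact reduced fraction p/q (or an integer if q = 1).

1. B_x = -21  [2·signedArea(BDC) = 0 ∩ BC · AD = -468]
2. B_y = 7  [2·signedArea(BDC) = 0 ∩ BC · AD = -468]
   → B = (-21, 7)

B = (-21, 7)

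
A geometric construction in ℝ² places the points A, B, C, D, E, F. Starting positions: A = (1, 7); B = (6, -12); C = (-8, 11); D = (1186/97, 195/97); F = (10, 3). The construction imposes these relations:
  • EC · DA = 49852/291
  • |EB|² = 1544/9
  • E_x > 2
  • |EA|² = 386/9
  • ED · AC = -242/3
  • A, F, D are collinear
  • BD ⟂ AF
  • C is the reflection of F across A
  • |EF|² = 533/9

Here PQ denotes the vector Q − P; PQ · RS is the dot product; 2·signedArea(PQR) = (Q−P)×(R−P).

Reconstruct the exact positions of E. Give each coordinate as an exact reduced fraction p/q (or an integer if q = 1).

1. E_x = 8/3  [line 1089/97·x + -484/97·y + -7744/291 = 0 ∩ |EB|² = 1544/9]
2. E_y = 2/3  [line 1089/97·x + -484/97·y + -7744/291 = 0 ∩ |EB|² = 1544/9]
   → E = (8/3, 2/3)

E = (8/3, 2/3)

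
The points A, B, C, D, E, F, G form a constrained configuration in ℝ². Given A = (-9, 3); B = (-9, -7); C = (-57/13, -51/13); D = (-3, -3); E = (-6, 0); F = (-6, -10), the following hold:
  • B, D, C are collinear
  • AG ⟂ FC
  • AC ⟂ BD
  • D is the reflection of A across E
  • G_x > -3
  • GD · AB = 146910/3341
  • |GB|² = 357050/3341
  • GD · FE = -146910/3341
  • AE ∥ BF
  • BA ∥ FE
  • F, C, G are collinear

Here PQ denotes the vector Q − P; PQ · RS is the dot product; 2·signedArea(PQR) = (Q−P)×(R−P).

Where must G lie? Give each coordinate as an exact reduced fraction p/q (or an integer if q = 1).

1. G_x = -9924/3341  [F, C, G are collinear ∩ AG ⟂ FC]
2. G_y = 4668/3341  [F, C, G are collinear ∩ AG ⟂ FC]
   → G = (-9924/3341, 4668/3341)

G = (-9924/3341, 4668/3341)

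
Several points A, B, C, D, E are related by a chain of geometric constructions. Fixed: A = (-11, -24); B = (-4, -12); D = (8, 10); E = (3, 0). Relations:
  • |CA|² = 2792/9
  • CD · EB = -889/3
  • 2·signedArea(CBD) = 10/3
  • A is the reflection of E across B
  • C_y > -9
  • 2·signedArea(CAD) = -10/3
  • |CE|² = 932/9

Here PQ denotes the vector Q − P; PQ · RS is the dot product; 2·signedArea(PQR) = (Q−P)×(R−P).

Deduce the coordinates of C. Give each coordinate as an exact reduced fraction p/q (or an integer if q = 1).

1. C_x = -7/3  [2·signedArea(CAD) = -10/3 ∩ CD · EB = -889/3]
2. C_y = -26/3  [2·signedArea(CAD) = -10/3 ∩ CD · EB = -889/3]
   → C = (-7/3, -26/3)

C = (-7/3, -26/3)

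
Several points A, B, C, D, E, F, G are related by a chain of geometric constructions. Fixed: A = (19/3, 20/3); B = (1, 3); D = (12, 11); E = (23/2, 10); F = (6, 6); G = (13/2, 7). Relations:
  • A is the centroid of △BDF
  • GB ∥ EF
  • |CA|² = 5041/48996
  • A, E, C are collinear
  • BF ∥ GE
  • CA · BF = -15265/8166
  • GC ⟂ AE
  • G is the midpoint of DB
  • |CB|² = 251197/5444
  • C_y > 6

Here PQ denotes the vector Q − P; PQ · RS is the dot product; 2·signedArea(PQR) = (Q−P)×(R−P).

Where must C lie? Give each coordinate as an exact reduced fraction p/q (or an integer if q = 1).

1. C_x = 17973/2722  [A, E, C are collinear ∩ GC ⟂ AE]
2. C_y = 9310/1361  [A, E, C are collinear ∩ GC ⟂ AE]
   → C = (17973/2722, 9310/1361)

C = (17973/2722, 9310/1361)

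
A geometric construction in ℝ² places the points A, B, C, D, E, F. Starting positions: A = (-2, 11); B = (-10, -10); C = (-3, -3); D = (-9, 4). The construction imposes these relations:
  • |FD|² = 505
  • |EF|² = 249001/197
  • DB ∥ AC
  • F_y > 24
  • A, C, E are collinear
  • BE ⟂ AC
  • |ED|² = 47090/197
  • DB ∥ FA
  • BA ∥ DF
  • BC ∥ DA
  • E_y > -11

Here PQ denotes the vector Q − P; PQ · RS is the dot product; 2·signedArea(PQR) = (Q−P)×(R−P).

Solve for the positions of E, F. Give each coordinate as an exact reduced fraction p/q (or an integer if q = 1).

E = (-696/197, -2061/197)
F = (-1, 25)

1. E_x = -696/197  [A, C, E are collinear ∩ BE ⟂ AC]
2. E_y = -2061/197  [A, C, E are collinear ∩ BE ⟂ AC]
   → E = (-696/197, -2061/197)
3. F_x = -1  [DB ∥ FA ∩ BA ∥ DF]
4. F_y = 25  [DB ∥ FA ∩ BA ∥ DF]
   → F = (-1, 25)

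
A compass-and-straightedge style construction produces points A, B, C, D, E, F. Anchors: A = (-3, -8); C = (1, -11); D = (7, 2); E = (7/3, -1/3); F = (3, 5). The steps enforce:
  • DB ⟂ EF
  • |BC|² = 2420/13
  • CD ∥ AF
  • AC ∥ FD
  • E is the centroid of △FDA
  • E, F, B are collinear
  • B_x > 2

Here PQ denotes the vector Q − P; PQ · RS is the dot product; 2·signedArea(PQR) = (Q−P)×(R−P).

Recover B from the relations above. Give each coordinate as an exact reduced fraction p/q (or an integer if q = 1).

1. B_x = 35/13  [E, F, B are collinear ∩ DB ⟂ EF]
2. B_y = 33/13  [E, F, B are collinear ∩ DB ⟂ EF]
   → B = (35/13, 33/13)

B = (35/13, 33/13)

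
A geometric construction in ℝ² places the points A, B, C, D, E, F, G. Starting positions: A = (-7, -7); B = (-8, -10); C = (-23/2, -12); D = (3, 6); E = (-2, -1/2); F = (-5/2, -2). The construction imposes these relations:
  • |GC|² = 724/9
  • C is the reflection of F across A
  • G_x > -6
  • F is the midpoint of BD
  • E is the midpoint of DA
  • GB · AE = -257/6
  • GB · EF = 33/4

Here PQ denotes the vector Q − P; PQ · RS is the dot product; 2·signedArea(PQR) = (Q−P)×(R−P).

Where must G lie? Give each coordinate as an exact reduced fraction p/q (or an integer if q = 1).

1. G_x = -11/2  [GB · EF = 33/4 ∩ GB · AE = -257/6]
2. G_y = -16/3  [GB · EF = 33/4 ∩ GB · AE = -257/6]
   → G = (-11/2, -16/3)

G = (-11/2, -16/3)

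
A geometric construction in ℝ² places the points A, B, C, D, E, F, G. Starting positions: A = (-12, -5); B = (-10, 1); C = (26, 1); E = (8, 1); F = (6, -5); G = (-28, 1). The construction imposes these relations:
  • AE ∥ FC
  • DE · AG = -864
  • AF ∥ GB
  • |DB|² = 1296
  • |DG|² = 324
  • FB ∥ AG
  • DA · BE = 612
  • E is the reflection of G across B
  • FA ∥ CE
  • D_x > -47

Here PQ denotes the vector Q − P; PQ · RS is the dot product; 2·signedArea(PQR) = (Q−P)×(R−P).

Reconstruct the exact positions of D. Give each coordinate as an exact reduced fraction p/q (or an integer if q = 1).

D = (-46, 1)

1. D_x = -46  [DE · AG = -864 ∩ DA · BE = 612]
2. D_y = 1  [DE · AG = -864 ∩ DA · BE = 612]
   → D = (-46, 1)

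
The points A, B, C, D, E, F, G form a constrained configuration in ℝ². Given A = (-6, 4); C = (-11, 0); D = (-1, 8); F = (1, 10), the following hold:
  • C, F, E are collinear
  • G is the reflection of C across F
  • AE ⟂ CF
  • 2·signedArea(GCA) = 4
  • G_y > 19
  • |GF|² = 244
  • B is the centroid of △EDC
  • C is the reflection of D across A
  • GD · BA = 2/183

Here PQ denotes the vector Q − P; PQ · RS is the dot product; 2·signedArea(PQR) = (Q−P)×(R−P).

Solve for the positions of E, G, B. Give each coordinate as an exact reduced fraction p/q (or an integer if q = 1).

B = (-1103/183, 246/61)
E = (-371/61, 250/61)
G = (13, 20)

1. E_x = -371/61  [C, F, E are collinear ∩ AE ⟂ CF]
2. E_y = 250/61  [C, F, E are collinear ∩ AE ⟂ CF]
   → E = (-371/61, 250/61)
3. G_x = 13  [G is the reflection of C across F]
4. G_y = 20  [G is the reflection of C across F]
   → G = (13, 20)
5. B_x = -1103/183  [B is the centroid of △EDC]
6. B_y = 246/61  [B is the centroid of △EDC]
   → B = (-1103/183, 246/61)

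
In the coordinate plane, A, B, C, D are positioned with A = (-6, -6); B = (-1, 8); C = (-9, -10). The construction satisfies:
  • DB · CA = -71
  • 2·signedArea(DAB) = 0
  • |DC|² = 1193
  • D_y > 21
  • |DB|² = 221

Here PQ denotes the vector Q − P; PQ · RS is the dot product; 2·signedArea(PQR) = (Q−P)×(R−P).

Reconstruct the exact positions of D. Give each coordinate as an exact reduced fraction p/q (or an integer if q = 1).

D = (4, 22)

1. D_x = 4  [2·signedArea(DAB) = 0 ∩ DB · CA = -71]
2. D_y = 22  [2·signedArea(DAB) = 0 ∩ DB · CA = -71]
   → D = (4, 22)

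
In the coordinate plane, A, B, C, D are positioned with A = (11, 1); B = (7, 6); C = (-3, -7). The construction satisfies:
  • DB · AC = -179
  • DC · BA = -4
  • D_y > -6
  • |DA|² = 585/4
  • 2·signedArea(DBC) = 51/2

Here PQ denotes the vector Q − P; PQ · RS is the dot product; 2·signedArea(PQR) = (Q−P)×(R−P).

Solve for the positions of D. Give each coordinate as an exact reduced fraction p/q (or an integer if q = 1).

1. D_x = 1/2  [DC · BA = -4 ∩ 2·signedArea(DBC) = 51/2]
2. D_y = -5  [DC · BA = -4 ∩ 2·signedArea(DBC) = 51/2]
   → D = (1/2, -5)

D = (1/2, -5)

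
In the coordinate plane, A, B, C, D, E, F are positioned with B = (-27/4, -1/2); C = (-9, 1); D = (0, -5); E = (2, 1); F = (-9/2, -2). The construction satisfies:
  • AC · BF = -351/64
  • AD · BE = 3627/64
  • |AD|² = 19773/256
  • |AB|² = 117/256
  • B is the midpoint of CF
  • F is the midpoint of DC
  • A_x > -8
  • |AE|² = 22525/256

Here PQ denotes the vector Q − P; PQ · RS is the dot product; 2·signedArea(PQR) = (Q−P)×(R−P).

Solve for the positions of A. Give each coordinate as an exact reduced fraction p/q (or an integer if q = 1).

1. A_x = -117/16  [AD · BE = 3627/64 ∩ AC · BF = -351/64]
2. A_y = -1/8  [AD · BE = 3627/64 ∩ AC · BF = -351/64]
   → A = (-117/16, -1/8)

A = (-117/16, -1/8)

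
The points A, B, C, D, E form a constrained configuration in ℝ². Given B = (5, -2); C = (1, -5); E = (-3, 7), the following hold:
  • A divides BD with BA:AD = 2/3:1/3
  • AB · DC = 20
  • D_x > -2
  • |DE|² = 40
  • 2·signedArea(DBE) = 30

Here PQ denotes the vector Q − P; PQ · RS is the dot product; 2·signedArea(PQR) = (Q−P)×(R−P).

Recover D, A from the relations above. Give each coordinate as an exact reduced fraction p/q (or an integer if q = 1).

A = (1, 0)
D = (-1, 1)

1. D_x = -1  [line -9·x + -8·y + -1 = 0 ∩ |DE|² = 40]
2. D_y = 1  [line -9·x + -8·y + -1 = 0 ∩ |DE|² = 40]
   → D = (-1, 1)
3. A_x = 1  [A divides BD with BA:AD = 2/3:1/3]
4. A_y = 0  [A divides BD with BA:AD = 2/3:1/3]
   → A = (1, 0)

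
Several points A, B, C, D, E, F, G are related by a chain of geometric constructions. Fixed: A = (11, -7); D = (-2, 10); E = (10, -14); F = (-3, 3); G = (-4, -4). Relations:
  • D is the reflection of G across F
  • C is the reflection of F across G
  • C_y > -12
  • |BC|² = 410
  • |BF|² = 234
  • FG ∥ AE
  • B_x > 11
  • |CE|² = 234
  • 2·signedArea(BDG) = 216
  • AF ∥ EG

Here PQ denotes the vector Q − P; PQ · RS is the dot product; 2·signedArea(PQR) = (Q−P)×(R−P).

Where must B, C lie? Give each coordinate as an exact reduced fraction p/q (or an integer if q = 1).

1. C_x = -5  [C is the reflection of F across G]
2. C_y = -11  [C is the reflection of F across G]
   → C = (-5, -11)
3. B_x = 12  [line 14·x + -2·y + -168 = 0 ∩ |BC|² = 410]
4. B_y = 0  [line 14·x + -2·y + -168 = 0 ∩ |BC|² = 410]
   → B = (12, 0)

B = (12, 0)
C = (-5, -11)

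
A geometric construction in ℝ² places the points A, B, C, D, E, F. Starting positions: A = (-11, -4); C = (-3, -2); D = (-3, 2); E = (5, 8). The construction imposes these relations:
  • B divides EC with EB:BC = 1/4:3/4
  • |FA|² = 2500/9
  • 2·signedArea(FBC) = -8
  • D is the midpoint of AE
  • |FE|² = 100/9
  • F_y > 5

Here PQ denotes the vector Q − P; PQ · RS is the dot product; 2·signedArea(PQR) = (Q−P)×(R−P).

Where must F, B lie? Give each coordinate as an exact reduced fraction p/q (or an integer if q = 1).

B = (3, 11/2)
F = (7/3, 6)

1. B_x = 3  [B divides EC with EB:BC = 1/4:3/4]
2. B_y = 11/2  [B divides EC with EB:BC = 1/4:3/4]
   → B = (3, 11/2)
3. F_x = 7/3  [line 15/2·x + -6·y + 37/2 = 0 ∩ |FA|² = 2500/9]
4. F_y = 6  [line 15/2·x + -6·y + 37/2 = 0 ∩ |FA|² = 2500/9]
   → F = (7/3, 6)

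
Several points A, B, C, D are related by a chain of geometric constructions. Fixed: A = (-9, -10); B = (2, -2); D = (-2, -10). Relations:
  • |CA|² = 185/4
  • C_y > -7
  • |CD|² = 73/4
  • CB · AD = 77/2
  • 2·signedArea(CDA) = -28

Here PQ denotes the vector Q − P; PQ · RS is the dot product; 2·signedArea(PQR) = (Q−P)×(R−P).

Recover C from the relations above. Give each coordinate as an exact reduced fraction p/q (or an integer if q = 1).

C = (-7/2, -6)

1. C_x = -7/2  [CB · AD = 77/2 ∩ 2·signedArea(CDA) = -28]
2. C_y = -6  [CB · AD = 77/2 ∩ 2·signedArea(CDA) = -28]
   → C = (-7/2, -6)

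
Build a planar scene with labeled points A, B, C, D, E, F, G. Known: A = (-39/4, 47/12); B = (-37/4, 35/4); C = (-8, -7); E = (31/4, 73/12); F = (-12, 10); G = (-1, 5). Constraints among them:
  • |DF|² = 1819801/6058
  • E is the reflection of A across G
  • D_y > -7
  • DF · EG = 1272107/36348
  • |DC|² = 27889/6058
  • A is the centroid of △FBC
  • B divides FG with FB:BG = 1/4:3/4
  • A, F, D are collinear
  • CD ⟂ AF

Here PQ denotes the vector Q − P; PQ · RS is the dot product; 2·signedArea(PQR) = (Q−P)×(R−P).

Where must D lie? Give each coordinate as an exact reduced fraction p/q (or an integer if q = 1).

D = (-36273/6058, -37897/6058)

1. D_x = -36273/6058  [A, F, D are collinear ∩ CD ⟂ AF]
2. D_y = -37897/6058  [A, F, D are collinear ∩ CD ⟂ AF]
   → D = (-36273/6058, -37897/6058)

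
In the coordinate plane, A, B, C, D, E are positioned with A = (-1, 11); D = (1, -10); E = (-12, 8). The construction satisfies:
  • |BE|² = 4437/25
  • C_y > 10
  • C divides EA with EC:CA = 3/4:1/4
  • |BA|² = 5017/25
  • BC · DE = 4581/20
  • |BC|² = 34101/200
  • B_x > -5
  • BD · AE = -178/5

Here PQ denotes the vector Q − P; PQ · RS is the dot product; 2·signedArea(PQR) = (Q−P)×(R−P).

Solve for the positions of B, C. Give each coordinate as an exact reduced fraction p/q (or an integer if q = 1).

B = (-21/5, -14/5)
C = (-15/4, 41/4)

1. B_x = -21/5  [line 11·x + 3·y + 273/5 = 0 ∩ |BE|² = 4437/25]
2. B_y = -14/5  [line 11·x + 3·y + 273/5 = 0 ∩ |BE|² = 4437/25]
   → B = (-21/5, -14/5)
3. C_x = -15/4  [BC · DE = 4581/20 ∩ C divides EA with EC:CA = 3/4:1/4]
4. C_y = 41/4  [BC · DE = 4581/20 ∩ C divides EA with EC:CA = 3/4:1/4]
   → C = (-15/4, 41/4)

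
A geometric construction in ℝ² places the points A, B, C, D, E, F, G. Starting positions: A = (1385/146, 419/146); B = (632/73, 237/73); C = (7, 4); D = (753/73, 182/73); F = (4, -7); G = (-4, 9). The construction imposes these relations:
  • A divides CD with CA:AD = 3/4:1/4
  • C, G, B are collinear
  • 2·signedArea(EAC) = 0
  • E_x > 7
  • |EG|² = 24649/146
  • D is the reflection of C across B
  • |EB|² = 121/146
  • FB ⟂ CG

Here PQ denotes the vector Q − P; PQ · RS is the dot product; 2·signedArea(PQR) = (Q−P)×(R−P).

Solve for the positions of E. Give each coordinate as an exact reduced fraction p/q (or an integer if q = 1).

1. E_x = 1143/146  [line -165/146·x + -363/146·y + 2607/146 = 0 ∩ |EG|² = 24649/146]
2. E_y = 529/146  [line -165/146·x + -363/146·y + 2607/146 = 0 ∩ |EG|² = 24649/146]
   → E = (1143/146, 529/146)

E = (1143/146, 529/146)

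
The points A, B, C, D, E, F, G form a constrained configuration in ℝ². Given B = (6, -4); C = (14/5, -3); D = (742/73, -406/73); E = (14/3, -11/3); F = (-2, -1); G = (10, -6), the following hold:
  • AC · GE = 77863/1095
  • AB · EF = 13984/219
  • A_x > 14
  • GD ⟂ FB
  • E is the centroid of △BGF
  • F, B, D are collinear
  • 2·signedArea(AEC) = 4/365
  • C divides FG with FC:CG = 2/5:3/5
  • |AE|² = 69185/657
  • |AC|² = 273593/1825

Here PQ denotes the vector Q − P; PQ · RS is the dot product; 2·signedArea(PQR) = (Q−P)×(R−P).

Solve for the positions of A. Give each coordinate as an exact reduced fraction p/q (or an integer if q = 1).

A = (1046/73, -520/73)

1. A_x = 1046/73  [2·signedArea(AEC) = 4/365 ∩ AC · GE = 77863/1095]
2. A_y = -520/73  [2·signedArea(AEC) = 4/365 ∩ AC · GE = 77863/1095]
   → A = (1046/73, -520/73)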